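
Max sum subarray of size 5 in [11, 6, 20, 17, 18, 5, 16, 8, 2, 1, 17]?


[0:5]: 72
[1:6]: 66
[2:7]: 76
[3:8]: 64
[4:9]: 49
[5:10]: 32
[6:11]: 44

Max: 76 at [2:7]


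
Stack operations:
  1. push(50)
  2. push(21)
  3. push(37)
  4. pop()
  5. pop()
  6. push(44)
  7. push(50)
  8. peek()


push(50) -> [50]
push(21) -> [50, 21]
push(37) -> [50, 21, 37]
pop()->37, [50, 21]
pop()->21, [50]
push(44) -> [50, 44]
push(50) -> [50, 44, 50]
peek()->50

Final stack: [50, 44, 50]


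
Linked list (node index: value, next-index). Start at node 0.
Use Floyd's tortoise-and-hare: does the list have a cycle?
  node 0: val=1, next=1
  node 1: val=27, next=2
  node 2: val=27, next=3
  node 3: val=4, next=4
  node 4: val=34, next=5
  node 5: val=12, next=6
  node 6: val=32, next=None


Floyd's tortoise (slow, +1) and hare (fast, +2):
  init: slow=0, fast=0
  step 1: slow=1, fast=2
  step 2: slow=2, fast=4
  step 3: slow=3, fast=6
  step 4: fast -> None, no cycle

Cycle: no


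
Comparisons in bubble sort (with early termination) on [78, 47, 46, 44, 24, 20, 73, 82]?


Algorithm: bubble sort (with early termination)
Input: [78, 47, 46, 44, 24, 20, 73, 82]
Sorted: [20, 24, 44, 46, 47, 73, 78, 82]

27


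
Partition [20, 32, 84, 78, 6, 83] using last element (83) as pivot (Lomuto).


Pivot: 83
  20 <= 83: advance i (no swap)
  32 <= 83: advance i (no swap)
  78 <= 83: swap -> [20, 32, 78, 84, 6, 83]
  6 <= 83: swap -> [20, 32, 78, 6, 84, 83]
Place pivot at 4: [20, 32, 78, 6, 83, 84]

Partitioned: [20, 32, 78, 6, 83, 84]


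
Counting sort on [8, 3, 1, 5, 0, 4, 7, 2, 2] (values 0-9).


Input: [8, 3, 1, 5, 0, 4, 7, 2, 2]
Counts: [1, 1, 2, 1, 1, 1, 0, 1, 1, 0]

Sorted: [0, 1, 2, 2, 3, 4, 5, 7, 8]


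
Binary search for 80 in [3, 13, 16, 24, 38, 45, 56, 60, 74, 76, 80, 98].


Step 1: lo=0, hi=11, mid=5, val=45
Step 2: lo=6, hi=11, mid=8, val=74
Step 3: lo=9, hi=11, mid=10, val=80

Found at index 10


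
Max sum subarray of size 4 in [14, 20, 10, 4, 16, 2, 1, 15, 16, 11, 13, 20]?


[0:4]: 48
[1:5]: 50
[2:6]: 32
[3:7]: 23
[4:8]: 34
[5:9]: 34
[6:10]: 43
[7:11]: 55
[8:12]: 60

Max: 60 at [8:12]


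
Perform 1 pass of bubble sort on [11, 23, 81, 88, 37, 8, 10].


Initial: [11, 23, 81, 88, 37, 8, 10]
Pass 1: [11, 23, 81, 37, 8, 10, 88] (3 swaps)

After 1 pass: [11, 23, 81, 37, 8, 10, 88]


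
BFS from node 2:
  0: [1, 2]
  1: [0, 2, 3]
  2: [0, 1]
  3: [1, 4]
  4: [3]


Visit 2, enqueue [0, 1]
Visit 0, enqueue []
Visit 1, enqueue [3]
Visit 3, enqueue [4]
Visit 4, enqueue []

BFS order: [2, 0, 1, 3, 4]


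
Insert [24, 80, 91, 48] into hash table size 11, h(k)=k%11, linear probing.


Insert 24: h=2 -> slot 2
Insert 80: h=3 -> slot 3
Insert 91: h=3, 1 probes -> slot 4
Insert 48: h=4, 1 probes -> slot 5

Table: [None, None, 24, 80, 91, 48, None, None, None, None, None]


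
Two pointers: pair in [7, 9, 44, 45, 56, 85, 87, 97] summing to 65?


lo=0(7)+hi=7(97)=104
lo=0(7)+hi=6(87)=94
lo=0(7)+hi=5(85)=92
lo=0(7)+hi=4(56)=63
lo=1(9)+hi=4(56)=65

Yes: 9+56=65


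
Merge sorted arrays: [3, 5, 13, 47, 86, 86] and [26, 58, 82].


Take 3 from A
Take 5 from A
Take 13 from A
Take 26 from B
Take 47 from A
Take 58 from B
Take 82 from B

Merged: [3, 5, 13, 26, 47, 58, 82, 86, 86]


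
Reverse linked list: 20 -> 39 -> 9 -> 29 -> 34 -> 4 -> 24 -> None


Step 1: curr=20, set curr.next=prev(None) | reversed so far: 20
Step 2: curr=39, set curr.next=prev(20) | reversed so far: 39 -> 20
Step 3: curr=9, set curr.next=prev(39) | reversed so far: 9 -> 39 -> 20
Step 4: curr=29, set curr.next=prev(9) | reversed so far: 29 -> 9 -> 39 -> 20
Step 5: curr=34, set curr.next=prev(29) | reversed so far: 34 -> 29 -> 9 -> 39 -> 20
Step 6: curr=4, set curr.next=prev(34) | reversed so far: 4 -> 34 -> 29 -> 9 -> 39 -> 20
Step 7: curr=24, set curr.next=prev(4) | reversed so far: 24 -> 4 -> 34 -> 29 -> 9 -> 39 -> 20

24 -> 4 -> 34 -> 29 -> 9 -> 39 -> 20 -> None


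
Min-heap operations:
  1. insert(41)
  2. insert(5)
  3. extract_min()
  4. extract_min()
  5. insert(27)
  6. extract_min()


insert(41) -> [41]
insert(5) -> [5, 41]
extract_min()->5, [41]
extract_min()->41, []
insert(27) -> [27]
extract_min()->27, []

Final heap: []


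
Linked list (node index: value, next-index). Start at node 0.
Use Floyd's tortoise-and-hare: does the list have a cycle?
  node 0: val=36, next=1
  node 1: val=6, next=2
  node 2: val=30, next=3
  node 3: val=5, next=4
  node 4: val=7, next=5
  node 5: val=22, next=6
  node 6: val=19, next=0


Floyd's tortoise (slow, +1) and hare (fast, +2):
  init: slow=0, fast=0
  step 1: slow=1, fast=2
  step 2: slow=2, fast=4
  step 3: slow=3, fast=6
  step 4: slow=4, fast=1
  step 5: slow=5, fast=3
  step 6: slow=6, fast=5
  step 7: slow=0, fast=0
  slow == fast at node 0: cycle detected

Cycle: yes


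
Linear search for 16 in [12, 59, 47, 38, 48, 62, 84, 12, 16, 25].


i=0: 12!=16
i=1: 59!=16
i=2: 47!=16
i=3: 38!=16
i=4: 48!=16
i=5: 62!=16
i=6: 84!=16
i=7: 12!=16
i=8: 16==16 found!

Found at 8, 9 comps


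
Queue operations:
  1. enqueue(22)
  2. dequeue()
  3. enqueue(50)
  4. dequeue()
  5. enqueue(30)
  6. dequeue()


enqueue(22) -> [22]
dequeue()->22, []
enqueue(50) -> [50]
dequeue()->50, []
enqueue(30) -> [30]
dequeue()->30, []

Final queue: []


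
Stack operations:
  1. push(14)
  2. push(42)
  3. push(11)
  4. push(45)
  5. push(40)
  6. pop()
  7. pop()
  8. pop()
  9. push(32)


push(14) -> [14]
push(42) -> [14, 42]
push(11) -> [14, 42, 11]
push(45) -> [14, 42, 11, 45]
push(40) -> [14, 42, 11, 45, 40]
pop()->40, [14, 42, 11, 45]
pop()->45, [14, 42, 11]
pop()->11, [14, 42]
push(32) -> [14, 42, 32]

Final stack: [14, 42, 32]


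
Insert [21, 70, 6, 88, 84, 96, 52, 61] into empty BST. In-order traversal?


Insert 21: root
Insert 70: R from 21
Insert 6: L from 21
Insert 88: R from 21 -> R from 70
Insert 84: R from 21 -> R from 70 -> L from 88
Insert 96: R from 21 -> R from 70 -> R from 88
Insert 52: R from 21 -> L from 70
Insert 61: R from 21 -> L from 70 -> R from 52

In-order: [6, 21, 52, 61, 70, 84, 88, 96]


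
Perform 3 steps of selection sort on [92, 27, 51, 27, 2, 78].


Initial: [92, 27, 51, 27, 2, 78]
Step 1: min=2 at 4
  Swap: [2, 27, 51, 27, 92, 78]
Step 2: min=27 at 1
  Swap: [2, 27, 51, 27, 92, 78]
Step 3: min=27 at 3
  Swap: [2, 27, 27, 51, 92, 78]

After 3 steps: [2, 27, 27, 51, 92, 78]


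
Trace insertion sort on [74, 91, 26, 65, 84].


Initial: [74, 91, 26, 65, 84]
Insert 91: [74, 91, 26, 65, 84]
Insert 26: [26, 74, 91, 65, 84]
Insert 65: [26, 65, 74, 91, 84]
Insert 84: [26, 65, 74, 84, 91]

Sorted: [26, 65, 74, 84, 91]


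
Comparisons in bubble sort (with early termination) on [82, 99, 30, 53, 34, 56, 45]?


Algorithm: bubble sort (with early termination)
Input: [82, 99, 30, 53, 34, 56, 45]
Sorted: [30, 34, 45, 53, 56, 82, 99]

20


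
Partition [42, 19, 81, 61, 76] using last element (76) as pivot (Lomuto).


Pivot: 76
  42 <= 76: advance i (no swap)
  19 <= 76: advance i (no swap)
  61 <= 76: swap -> [42, 19, 61, 81, 76]
Place pivot at 3: [42, 19, 61, 76, 81]

Partitioned: [42, 19, 61, 76, 81]


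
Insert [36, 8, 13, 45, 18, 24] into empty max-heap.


Insert 36: [36]
Insert 8: [36, 8]
Insert 13: [36, 8, 13]
Insert 45: [45, 36, 13, 8]
Insert 18: [45, 36, 13, 8, 18]
Insert 24: [45, 36, 24, 8, 18, 13]

Final heap: [45, 36, 24, 8, 18, 13]


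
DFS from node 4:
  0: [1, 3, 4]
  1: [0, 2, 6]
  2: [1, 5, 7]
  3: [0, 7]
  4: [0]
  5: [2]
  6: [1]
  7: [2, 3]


Visit 4, push [0]
Visit 0, push [3, 1]
Visit 1, push [6, 2]
Visit 2, push [7, 5]
Visit 5, push []
Visit 7, push [3]
Visit 3, push []
Visit 6, push []

DFS order: [4, 0, 1, 2, 5, 7, 3, 6]


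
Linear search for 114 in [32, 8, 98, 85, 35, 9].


i=0: 32!=114
i=1: 8!=114
i=2: 98!=114
i=3: 85!=114
i=4: 35!=114
i=5: 9!=114

Not found, 6 comps


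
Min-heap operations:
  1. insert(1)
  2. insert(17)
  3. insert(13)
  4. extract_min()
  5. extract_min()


insert(1) -> [1]
insert(17) -> [1, 17]
insert(13) -> [1, 17, 13]
extract_min()->1, [13, 17]
extract_min()->13, [17]

Final heap: [17]


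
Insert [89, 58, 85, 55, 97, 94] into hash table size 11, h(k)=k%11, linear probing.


Insert 89: h=1 -> slot 1
Insert 58: h=3 -> slot 3
Insert 85: h=8 -> slot 8
Insert 55: h=0 -> slot 0
Insert 97: h=9 -> slot 9
Insert 94: h=6 -> slot 6

Table: [55, 89, None, 58, None, None, 94, None, 85, 97, None]


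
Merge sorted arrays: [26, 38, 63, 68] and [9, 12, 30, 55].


Take 9 from B
Take 12 from B
Take 26 from A
Take 30 from B
Take 38 from A
Take 55 from B

Merged: [9, 12, 26, 30, 38, 55, 63, 68]


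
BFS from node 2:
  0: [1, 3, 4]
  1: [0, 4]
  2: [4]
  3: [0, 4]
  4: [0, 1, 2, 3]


Visit 2, enqueue [4]
Visit 4, enqueue [0, 1, 3]
Visit 0, enqueue []
Visit 1, enqueue []
Visit 3, enqueue []

BFS order: [2, 4, 0, 1, 3]


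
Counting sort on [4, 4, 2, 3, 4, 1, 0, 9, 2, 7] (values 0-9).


Input: [4, 4, 2, 3, 4, 1, 0, 9, 2, 7]
Counts: [1, 1, 2, 1, 3, 0, 0, 1, 0, 1]

Sorted: [0, 1, 2, 2, 3, 4, 4, 4, 7, 9]


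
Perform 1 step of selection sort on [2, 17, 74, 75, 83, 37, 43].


Initial: [2, 17, 74, 75, 83, 37, 43]
Step 1: min=2 at 0
  Swap: [2, 17, 74, 75, 83, 37, 43]

After 1 step: [2, 17, 74, 75, 83, 37, 43]


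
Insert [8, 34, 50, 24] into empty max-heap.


Insert 8: [8]
Insert 34: [34, 8]
Insert 50: [50, 8, 34]
Insert 24: [50, 24, 34, 8]

Final heap: [50, 24, 34, 8]


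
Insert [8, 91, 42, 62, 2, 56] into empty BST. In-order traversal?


Insert 8: root
Insert 91: R from 8
Insert 42: R from 8 -> L from 91
Insert 62: R from 8 -> L from 91 -> R from 42
Insert 2: L from 8
Insert 56: R from 8 -> L from 91 -> R from 42 -> L from 62

In-order: [2, 8, 42, 56, 62, 91]


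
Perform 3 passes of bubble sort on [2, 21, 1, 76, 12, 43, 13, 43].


Initial: [2, 21, 1, 76, 12, 43, 13, 43]
Pass 1: [2, 1, 21, 12, 43, 13, 43, 76] (5 swaps)
Pass 2: [1, 2, 12, 21, 13, 43, 43, 76] (3 swaps)
Pass 3: [1, 2, 12, 13, 21, 43, 43, 76] (1 swaps)

After 3 passes: [1, 2, 12, 13, 21, 43, 43, 76]


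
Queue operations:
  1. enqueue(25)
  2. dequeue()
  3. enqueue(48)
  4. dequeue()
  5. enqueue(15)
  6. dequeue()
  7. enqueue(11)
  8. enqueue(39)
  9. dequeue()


enqueue(25) -> [25]
dequeue()->25, []
enqueue(48) -> [48]
dequeue()->48, []
enqueue(15) -> [15]
dequeue()->15, []
enqueue(11) -> [11]
enqueue(39) -> [11, 39]
dequeue()->11, [39]

Final queue: [39]


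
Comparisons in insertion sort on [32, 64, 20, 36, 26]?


Algorithm: insertion sort
Input: [32, 64, 20, 36, 26]
Sorted: [20, 26, 32, 36, 64]

9


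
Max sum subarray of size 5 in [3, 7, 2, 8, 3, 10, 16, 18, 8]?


[0:5]: 23
[1:6]: 30
[2:7]: 39
[3:8]: 55
[4:9]: 55

Max: 55 at [3:8]


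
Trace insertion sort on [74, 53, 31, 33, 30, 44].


Initial: [74, 53, 31, 33, 30, 44]
Insert 53: [53, 74, 31, 33, 30, 44]
Insert 31: [31, 53, 74, 33, 30, 44]
Insert 33: [31, 33, 53, 74, 30, 44]
Insert 30: [30, 31, 33, 53, 74, 44]
Insert 44: [30, 31, 33, 44, 53, 74]

Sorted: [30, 31, 33, 44, 53, 74]


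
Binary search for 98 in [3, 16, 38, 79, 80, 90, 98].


Step 1: lo=0, hi=6, mid=3, val=79
Step 2: lo=4, hi=6, mid=5, val=90
Step 3: lo=6, hi=6, mid=6, val=98

Found at index 6


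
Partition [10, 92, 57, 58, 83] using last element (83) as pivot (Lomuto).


Pivot: 83
  10 <= 83: advance i (no swap)
  57 <= 83: swap -> [10, 57, 92, 58, 83]
  58 <= 83: swap -> [10, 57, 58, 92, 83]
Place pivot at 3: [10, 57, 58, 83, 92]

Partitioned: [10, 57, 58, 83, 92]


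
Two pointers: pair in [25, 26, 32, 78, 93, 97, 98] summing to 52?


lo=0(25)+hi=6(98)=123
lo=0(25)+hi=5(97)=122
lo=0(25)+hi=4(93)=118
lo=0(25)+hi=3(78)=103
lo=0(25)+hi=2(32)=57
lo=0(25)+hi=1(26)=51

No pair found


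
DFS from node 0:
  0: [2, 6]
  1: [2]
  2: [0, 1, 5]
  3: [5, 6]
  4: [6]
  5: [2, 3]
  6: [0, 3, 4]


Visit 0, push [6, 2]
Visit 2, push [5, 1]
Visit 1, push []
Visit 5, push [3]
Visit 3, push [6]
Visit 6, push [4]
Visit 4, push []

DFS order: [0, 2, 1, 5, 3, 6, 4]


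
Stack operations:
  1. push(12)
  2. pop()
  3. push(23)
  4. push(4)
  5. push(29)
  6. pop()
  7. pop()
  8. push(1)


push(12) -> [12]
pop()->12, []
push(23) -> [23]
push(4) -> [23, 4]
push(29) -> [23, 4, 29]
pop()->29, [23, 4]
pop()->4, [23]
push(1) -> [23, 1]

Final stack: [23, 1]


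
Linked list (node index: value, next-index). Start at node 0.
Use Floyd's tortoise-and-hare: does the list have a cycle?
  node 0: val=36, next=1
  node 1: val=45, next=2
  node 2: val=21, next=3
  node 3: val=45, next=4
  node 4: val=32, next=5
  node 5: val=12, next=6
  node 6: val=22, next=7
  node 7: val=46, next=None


Floyd's tortoise (slow, +1) and hare (fast, +2):
  init: slow=0, fast=0
  step 1: slow=1, fast=2
  step 2: slow=2, fast=4
  step 3: slow=3, fast=6
  step 4: fast 6->7->None, no cycle

Cycle: no


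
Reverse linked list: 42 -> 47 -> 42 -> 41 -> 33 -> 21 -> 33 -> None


Step 1: curr=42, set curr.next=prev(None) | reversed so far: 42
Step 2: curr=47, set curr.next=prev(42) | reversed so far: 47 -> 42
Step 3: curr=42, set curr.next=prev(47) | reversed so far: 42 -> 47 -> 42
Step 4: curr=41, set curr.next=prev(42) | reversed so far: 41 -> 42 -> 47 -> 42
Step 5: curr=33, set curr.next=prev(41) | reversed so far: 33 -> 41 -> 42 -> 47 -> 42
Step 6: curr=21, set curr.next=prev(33) | reversed so far: 21 -> 33 -> 41 -> 42 -> 47 -> 42
Step 7: curr=33, set curr.next=prev(21) | reversed so far: 33 -> 21 -> 33 -> 41 -> 42 -> 47 -> 42

33 -> 21 -> 33 -> 41 -> 42 -> 47 -> 42 -> None


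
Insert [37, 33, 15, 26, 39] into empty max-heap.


Insert 37: [37]
Insert 33: [37, 33]
Insert 15: [37, 33, 15]
Insert 26: [37, 33, 15, 26]
Insert 39: [39, 37, 15, 26, 33]

Final heap: [39, 37, 15, 26, 33]


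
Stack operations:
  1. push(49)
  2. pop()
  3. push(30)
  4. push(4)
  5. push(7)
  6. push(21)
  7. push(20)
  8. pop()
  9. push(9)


push(49) -> [49]
pop()->49, []
push(30) -> [30]
push(4) -> [30, 4]
push(7) -> [30, 4, 7]
push(21) -> [30, 4, 7, 21]
push(20) -> [30, 4, 7, 21, 20]
pop()->20, [30, 4, 7, 21]
push(9) -> [30, 4, 7, 21, 9]

Final stack: [30, 4, 7, 21, 9]


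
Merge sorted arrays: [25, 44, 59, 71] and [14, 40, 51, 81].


Take 14 from B
Take 25 from A
Take 40 from B
Take 44 from A
Take 51 from B
Take 59 from A
Take 71 from A

Merged: [14, 25, 40, 44, 51, 59, 71, 81]


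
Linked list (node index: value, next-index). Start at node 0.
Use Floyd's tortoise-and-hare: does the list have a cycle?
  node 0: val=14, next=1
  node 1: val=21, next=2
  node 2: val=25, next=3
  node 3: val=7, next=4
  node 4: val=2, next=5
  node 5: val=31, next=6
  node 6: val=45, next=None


Floyd's tortoise (slow, +1) and hare (fast, +2):
  init: slow=0, fast=0
  step 1: slow=1, fast=2
  step 2: slow=2, fast=4
  step 3: slow=3, fast=6
  step 4: fast -> None, no cycle

Cycle: no


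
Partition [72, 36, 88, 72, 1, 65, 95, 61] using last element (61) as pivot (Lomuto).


Pivot: 61
  36 <= 61: swap -> [36, 72, 88, 72, 1, 65, 95, 61]
  1 <= 61: swap -> [36, 1, 88, 72, 72, 65, 95, 61]
Place pivot at 2: [36, 1, 61, 72, 72, 65, 95, 88]

Partitioned: [36, 1, 61, 72, 72, 65, 95, 88]


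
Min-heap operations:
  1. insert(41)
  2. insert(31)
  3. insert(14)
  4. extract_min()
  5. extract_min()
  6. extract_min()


insert(41) -> [41]
insert(31) -> [31, 41]
insert(14) -> [14, 41, 31]
extract_min()->14, [31, 41]
extract_min()->31, [41]
extract_min()->41, []

Final heap: []


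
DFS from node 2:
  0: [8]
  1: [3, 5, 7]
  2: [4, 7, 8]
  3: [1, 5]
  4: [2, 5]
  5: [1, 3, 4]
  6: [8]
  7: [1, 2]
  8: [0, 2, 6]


Visit 2, push [8, 7, 4]
Visit 4, push [5]
Visit 5, push [3, 1]
Visit 1, push [7, 3]
Visit 3, push []
Visit 7, push []
Visit 8, push [6, 0]
Visit 0, push []
Visit 6, push []

DFS order: [2, 4, 5, 1, 3, 7, 8, 0, 6]


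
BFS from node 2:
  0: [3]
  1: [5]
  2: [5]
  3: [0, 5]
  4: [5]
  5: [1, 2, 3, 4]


Visit 2, enqueue [5]
Visit 5, enqueue [1, 3, 4]
Visit 1, enqueue []
Visit 3, enqueue [0]
Visit 4, enqueue []
Visit 0, enqueue []

BFS order: [2, 5, 1, 3, 4, 0]


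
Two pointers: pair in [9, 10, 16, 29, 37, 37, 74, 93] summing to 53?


lo=0(9)+hi=7(93)=102
lo=0(9)+hi=6(74)=83
lo=0(9)+hi=5(37)=46
lo=1(10)+hi=5(37)=47
lo=2(16)+hi=5(37)=53

Yes: 16+37=53


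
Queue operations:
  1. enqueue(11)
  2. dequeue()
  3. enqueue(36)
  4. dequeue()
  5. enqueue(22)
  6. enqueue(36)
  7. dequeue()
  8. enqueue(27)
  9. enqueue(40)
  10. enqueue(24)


enqueue(11) -> [11]
dequeue()->11, []
enqueue(36) -> [36]
dequeue()->36, []
enqueue(22) -> [22]
enqueue(36) -> [22, 36]
dequeue()->22, [36]
enqueue(27) -> [36, 27]
enqueue(40) -> [36, 27, 40]
enqueue(24) -> [36, 27, 40, 24]

Final queue: [36, 27, 40, 24]


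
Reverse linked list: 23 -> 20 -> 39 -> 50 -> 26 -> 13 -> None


Step 1: curr=23, set curr.next=prev(None) | reversed so far: 23
Step 2: curr=20, set curr.next=prev(23) | reversed so far: 20 -> 23
Step 3: curr=39, set curr.next=prev(20) | reversed so far: 39 -> 20 -> 23
Step 4: curr=50, set curr.next=prev(39) | reversed so far: 50 -> 39 -> 20 -> 23
Step 5: curr=26, set curr.next=prev(50) | reversed so far: 26 -> 50 -> 39 -> 20 -> 23
Step 6: curr=13, set curr.next=prev(26) | reversed so far: 13 -> 26 -> 50 -> 39 -> 20 -> 23

13 -> 26 -> 50 -> 39 -> 20 -> 23 -> None


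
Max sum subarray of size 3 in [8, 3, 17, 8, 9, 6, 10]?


[0:3]: 28
[1:4]: 28
[2:5]: 34
[3:6]: 23
[4:7]: 25

Max: 34 at [2:5]


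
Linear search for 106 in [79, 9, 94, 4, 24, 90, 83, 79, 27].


i=0: 79!=106
i=1: 9!=106
i=2: 94!=106
i=3: 4!=106
i=4: 24!=106
i=5: 90!=106
i=6: 83!=106
i=7: 79!=106
i=8: 27!=106

Not found, 9 comps


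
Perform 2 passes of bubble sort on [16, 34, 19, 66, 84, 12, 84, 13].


Initial: [16, 34, 19, 66, 84, 12, 84, 13]
Pass 1: [16, 19, 34, 66, 12, 84, 13, 84] (3 swaps)
Pass 2: [16, 19, 34, 12, 66, 13, 84, 84] (2 swaps)

After 2 passes: [16, 19, 34, 12, 66, 13, 84, 84]


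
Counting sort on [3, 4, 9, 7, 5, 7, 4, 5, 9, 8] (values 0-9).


Input: [3, 4, 9, 7, 5, 7, 4, 5, 9, 8]
Counts: [0, 0, 0, 1, 2, 2, 0, 2, 1, 2]

Sorted: [3, 4, 4, 5, 5, 7, 7, 8, 9, 9]


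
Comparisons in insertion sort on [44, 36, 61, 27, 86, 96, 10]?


Algorithm: insertion sort
Input: [44, 36, 61, 27, 86, 96, 10]
Sorted: [10, 27, 36, 44, 61, 86, 96]

13


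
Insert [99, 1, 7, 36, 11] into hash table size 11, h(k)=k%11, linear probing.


Insert 99: h=0 -> slot 0
Insert 1: h=1 -> slot 1
Insert 7: h=7 -> slot 7
Insert 36: h=3 -> slot 3
Insert 11: h=0, 2 probes -> slot 2

Table: [99, 1, 11, 36, None, None, None, 7, None, None, None]


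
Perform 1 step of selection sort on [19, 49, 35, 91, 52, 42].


Initial: [19, 49, 35, 91, 52, 42]
Step 1: min=19 at 0
  Swap: [19, 49, 35, 91, 52, 42]

After 1 step: [19, 49, 35, 91, 52, 42]


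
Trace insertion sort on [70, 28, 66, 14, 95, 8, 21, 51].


Initial: [70, 28, 66, 14, 95, 8, 21, 51]
Insert 28: [28, 70, 66, 14, 95, 8, 21, 51]
Insert 66: [28, 66, 70, 14, 95, 8, 21, 51]
Insert 14: [14, 28, 66, 70, 95, 8, 21, 51]
Insert 95: [14, 28, 66, 70, 95, 8, 21, 51]
Insert 8: [8, 14, 28, 66, 70, 95, 21, 51]
Insert 21: [8, 14, 21, 28, 66, 70, 95, 51]
Insert 51: [8, 14, 21, 28, 51, 66, 70, 95]

Sorted: [8, 14, 21, 28, 51, 66, 70, 95]


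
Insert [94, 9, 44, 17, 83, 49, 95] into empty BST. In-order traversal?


Insert 94: root
Insert 9: L from 94
Insert 44: L from 94 -> R from 9
Insert 17: L from 94 -> R from 9 -> L from 44
Insert 83: L from 94 -> R from 9 -> R from 44
Insert 49: L from 94 -> R from 9 -> R from 44 -> L from 83
Insert 95: R from 94

In-order: [9, 17, 44, 49, 83, 94, 95]


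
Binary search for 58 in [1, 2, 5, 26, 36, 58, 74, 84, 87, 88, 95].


Step 1: lo=0, hi=10, mid=5, val=58

Found at index 5


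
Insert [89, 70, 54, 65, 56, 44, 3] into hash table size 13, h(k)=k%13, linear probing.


Insert 89: h=11 -> slot 11
Insert 70: h=5 -> slot 5
Insert 54: h=2 -> slot 2
Insert 65: h=0 -> slot 0
Insert 56: h=4 -> slot 4
Insert 44: h=5, 1 probes -> slot 6
Insert 3: h=3 -> slot 3

Table: [65, None, 54, 3, 56, 70, 44, None, None, None, None, 89, None]


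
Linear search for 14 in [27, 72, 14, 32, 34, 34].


i=0: 27!=14
i=1: 72!=14
i=2: 14==14 found!

Found at 2, 3 comps


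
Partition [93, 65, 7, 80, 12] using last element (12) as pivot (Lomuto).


Pivot: 12
  7 <= 12: swap -> [7, 65, 93, 80, 12]
Place pivot at 1: [7, 12, 93, 80, 65]

Partitioned: [7, 12, 93, 80, 65]


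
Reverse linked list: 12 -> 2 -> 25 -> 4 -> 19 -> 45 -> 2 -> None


Step 1: curr=12, set curr.next=prev(None) | reversed so far: 12
Step 2: curr=2, set curr.next=prev(12) | reversed so far: 2 -> 12
Step 3: curr=25, set curr.next=prev(2) | reversed so far: 25 -> 2 -> 12
Step 4: curr=4, set curr.next=prev(25) | reversed so far: 4 -> 25 -> 2 -> 12
Step 5: curr=19, set curr.next=prev(4) | reversed so far: 19 -> 4 -> 25 -> 2 -> 12
Step 6: curr=45, set curr.next=prev(19) | reversed so far: 45 -> 19 -> 4 -> 25 -> 2 -> 12
Step 7: curr=2, set curr.next=prev(45) | reversed so far: 2 -> 45 -> 19 -> 4 -> 25 -> 2 -> 12

2 -> 45 -> 19 -> 4 -> 25 -> 2 -> 12 -> None


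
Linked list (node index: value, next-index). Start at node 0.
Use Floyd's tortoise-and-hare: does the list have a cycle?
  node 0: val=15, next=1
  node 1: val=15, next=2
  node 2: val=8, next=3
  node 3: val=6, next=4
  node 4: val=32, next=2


Floyd's tortoise (slow, +1) and hare (fast, +2):
  init: slow=0, fast=0
  step 1: slow=1, fast=2
  step 2: slow=2, fast=4
  step 3: slow=3, fast=3
  slow == fast at node 3: cycle detected

Cycle: yes


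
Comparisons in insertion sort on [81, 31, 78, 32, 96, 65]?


Algorithm: insertion sort
Input: [81, 31, 78, 32, 96, 65]
Sorted: [31, 32, 65, 78, 81, 96]

11


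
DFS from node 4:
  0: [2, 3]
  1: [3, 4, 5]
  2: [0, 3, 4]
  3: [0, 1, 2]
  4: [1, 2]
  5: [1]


Visit 4, push [2, 1]
Visit 1, push [5, 3]
Visit 3, push [2, 0]
Visit 0, push [2]
Visit 2, push []
Visit 5, push []

DFS order: [4, 1, 3, 0, 2, 5]


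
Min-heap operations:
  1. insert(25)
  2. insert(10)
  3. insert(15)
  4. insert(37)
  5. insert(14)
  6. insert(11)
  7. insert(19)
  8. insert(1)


insert(25) -> [25]
insert(10) -> [10, 25]
insert(15) -> [10, 25, 15]
insert(37) -> [10, 25, 15, 37]
insert(14) -> [10, 14, 15, 37, 25]
insert(11) -> [10, 14, 11, 37, 25, 15]
insert(19) -> [10, 14, 11, 37, 25, 15, 19]
insert(1) -> [1, 10, 11, 14, 25, 15, 19, 37]

Final heap: [1, 10, 11, 14, 25, 15, 19, 37]


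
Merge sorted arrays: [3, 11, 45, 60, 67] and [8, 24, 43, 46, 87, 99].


Take 3 from A
Take 8 from B
Take 11 from A
Take 24 from B
Take 43 from B
Take 45 from A
Take 46 from B
Take 60 from A
Take 67 from A

Merged: [3, 8, 11, 24, 43, 45, 46, 60, 67, 87, 99]


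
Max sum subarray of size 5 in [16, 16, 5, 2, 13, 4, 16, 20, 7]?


[0:5]: 52
[1:6]: 40
[2:7]: 40
[3:8]: 55
[4:9]: 60

Max: 60 at [4:9]


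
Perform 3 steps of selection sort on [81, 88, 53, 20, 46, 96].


Initial: [81, 88, 53, 20, 46, 96]
Step 1: min=20 at 3
  Swap: [20, 88, 53, 81, 46, 96]
Step 2: min=46 at 4
  Swap: [20, 46, 53, 81, 88, 96]
Step 3: min=53 at 2
  Swap: [20, 46, 53, 81, 88, 96]

After 3 steps: [20, 46, 53, 81, 88, 96]


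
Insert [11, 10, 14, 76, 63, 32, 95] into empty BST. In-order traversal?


Insert 11: root
Insert 10: L from 11
Insert 14: R from 11
Insert 76: R from 11 -> R from 14
Insert 63: R from 11 -> R from 14 -> L from 76
Insert 32: R from 11 -> R from 14 -> L from 76 -> L from 63
Insert 95: R from 11 -> R from 14 -> R from 76

In-order: [10, 11, 14, 32, 63, 76, 95]


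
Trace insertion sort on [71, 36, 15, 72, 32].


Initial: [71, 36, 15, 72, 32]
Insert 36: [36, 71, 15, 72, 32]
Insert 15: [15, 36, 71, 72, 32]
Insert 72: [15, 36, 71, 72, 32]
Insert 32: [15, 32, 36, 71, 72]

Sorted: [15, 32, 36, 71, 72]


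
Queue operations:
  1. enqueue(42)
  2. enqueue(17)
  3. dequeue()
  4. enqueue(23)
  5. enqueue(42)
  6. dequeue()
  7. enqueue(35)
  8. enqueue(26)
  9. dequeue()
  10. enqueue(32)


enqueue(42) -> [42]
enqueue(17) -> [42, 17]
dequeue()->42, [17]
enqueue(23) -> [17, 23]
enqueue(42) -> [17, 23, 42]
dequeue()->17, [23, 42]
enqueue(35) -> [23, 42, 35]
enqueue(26) -> [23, 42, 35, 26]
dequeue()->23, [42, 35, 26]
enqueue(32) -> [42, 35, 26, 32]

Final queue: [42, 35, 26, 32]


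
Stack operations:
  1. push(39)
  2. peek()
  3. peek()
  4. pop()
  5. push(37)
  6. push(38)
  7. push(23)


push(39) -> [39]
peek()->39
peek()->39
pop()->39, []
push(37) -> [37]
push(38) -> [37, 38]
push(23) -> [37, 38, 23]

Final stack: [37, 38, 23]


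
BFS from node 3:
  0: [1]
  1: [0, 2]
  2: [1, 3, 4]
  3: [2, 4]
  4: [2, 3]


Visit 3, enqueue [2, 4]
Visit 2, enqueue [1]
Visit 4, enqueue []
Visit 1, enqueue [0]
Visit 0, enqueue []

BFS order: [3, 2, 4, 1, 0]


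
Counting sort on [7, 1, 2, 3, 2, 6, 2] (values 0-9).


Input: [7, 1, 2, 3, 2, 6, 2]
Counts: [0, 1, 3, 1, 0, 0, 1, 1, 0, 0]

Sorted: [1, 2, 2, 2, 3, 6, 7]


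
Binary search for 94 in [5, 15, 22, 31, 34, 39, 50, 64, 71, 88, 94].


Step 1: lo=0, hi=10, mid=5, val=39
Step 2: lo=6, hi=10, mid=8, val=71
Step 3: lo=9, hi=10, mid=9, val=88
Step 4: lo=10, hi=10, mid=10, val=94

Found at index 10


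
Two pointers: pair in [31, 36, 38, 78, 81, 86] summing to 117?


lo=0(31)+hi=5(86)=117

Yes: 31+86=117


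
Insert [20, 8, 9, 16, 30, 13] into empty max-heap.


Insert 20: [20]
Insert 8: [20, 8]
Insert 9: [20, 8, 9]
Insert 16: [20, 16, 9, 8]
Insert 30: [30, 20, 9, 8, 16]
Insert 13: [30, 20, 13, 8, 16, 9]

Final heap: [30, 20, 13, 8, 16, 9]


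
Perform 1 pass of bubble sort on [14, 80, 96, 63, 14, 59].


Initial: [14, 80, 96, 63, 14, 59]
Pass 1: [14, 80, 63, 14, 59, 96] (3 swaps)

After 1 pass: [14, 80, 63, 14, 59, 96]


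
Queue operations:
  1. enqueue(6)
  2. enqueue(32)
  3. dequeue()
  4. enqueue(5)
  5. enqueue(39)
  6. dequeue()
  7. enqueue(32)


enqueue(6) -> [6]
enqueue(32) -> [6, 32]
dequeue()->6, [32]
enqueue(5) -> [32, 5]
enqueue(39) -> [32, 5, 39]
dequeue()->32, [5, 39]
enqueue(32) -> [5, 39, 32]

Final queue: [5, 39, 32]


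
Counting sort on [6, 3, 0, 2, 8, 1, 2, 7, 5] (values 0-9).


Input: [6, 3, 0, 2, 8, 1, 2, 7, 5]
Counts: [1, 1, 2, 1, 0, 1, 1, 1, 1, 0]

Sorted: [0, 1, 2, 2, 3, 5, 6, 7, 8]


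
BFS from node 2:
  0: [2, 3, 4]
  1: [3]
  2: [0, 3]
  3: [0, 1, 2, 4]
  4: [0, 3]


Visit 2, enqueue [0, 3]
Visit 0, enqueue [4]
Visit 3, enqueue [1]
Visit 4, enqueue []
Visit 1, enqueue []

BFS order: [2, 0, 3, 4, 1]


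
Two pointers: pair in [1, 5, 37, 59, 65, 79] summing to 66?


lo=0(1)+hi=5(79)=80
lo=0(1)+hi=4(65)=66

Yes: 1+65=66


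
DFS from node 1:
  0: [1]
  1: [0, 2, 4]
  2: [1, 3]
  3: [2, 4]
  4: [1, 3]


Visit 1, push [4, 2, 0]
Visit 0, push []
Visit 2, push [3]
Visit 3, push [4]
Visit 4, push []

DFS order: [1, 0, 2, 3, 4]


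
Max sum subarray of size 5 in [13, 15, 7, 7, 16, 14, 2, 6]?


[0:5]: 58
[1:6]: 59
[2:7]: 46
[3:8]: 45

Max: 59 at [1:6]


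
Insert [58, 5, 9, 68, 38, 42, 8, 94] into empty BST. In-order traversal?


Insert 58: root
Insert 5: L from 58
Insert 9: L from 58 -> R from 5
Insert 68: R from 58
Insert 38: L from 58 -> R from 5 -> R from 9
Insert 42: L from 58 -> R from 5 -> R from 9 -> R from 38
Insert 8: L from 58 -> R from 5 -> L from 9
Insert 94: R from 58 -> R from 68

In-order: [5, 8, 9, 38, 42, 58, 68, 94]


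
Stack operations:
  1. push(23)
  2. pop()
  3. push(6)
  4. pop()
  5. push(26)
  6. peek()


push(23) -> [23]
pop()->23, []
push(6) -> [6]
pop()->6, []
push(26) -> [26]
peek()->26

Final stack: [26]


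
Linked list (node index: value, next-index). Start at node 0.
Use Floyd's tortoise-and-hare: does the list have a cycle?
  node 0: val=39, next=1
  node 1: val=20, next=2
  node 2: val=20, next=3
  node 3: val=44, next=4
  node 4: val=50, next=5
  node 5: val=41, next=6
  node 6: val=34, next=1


Floyd's tortoise (slow, +1) and hare (fast, +2):
  init: slow=0, fast=0
  step 1: slow=1, fast=2
  step 2: slow=2, fast=4
  step 3: slow=3, fast=6
  step 4: slow=4, fast=2
  step 5: slow=5, fast=4
  step 6: slow=6, fast=6
  slow == fast at node 6: cycle detected

Cycle: yes


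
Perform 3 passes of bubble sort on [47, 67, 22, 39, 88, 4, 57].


Initial: [47, 67, 22, 39, 88, 4, 57]
Pass 1: [47, 22, 39, 67, 4, 57, 88] (4 swaps)
Pass 2: [22, 39, 47, 4, 57, 67, 88] (4 swaps)
Pass 3: [22, 39, 4, 47, 57, 67, 88] (1 swaps)

After 3 passes: [22, 39, 4, 47, 57, 67, 88]


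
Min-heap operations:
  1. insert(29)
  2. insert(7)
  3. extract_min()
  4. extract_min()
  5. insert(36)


insert(29) -> [29]
insert(7) -> [7, 29]
extract_min()->7, [29]
extract_min()->29, []
insert(36) -> [36]

Final heap: [36]


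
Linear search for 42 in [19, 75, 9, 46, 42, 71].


i=0: 19!=42
i=1: 75!=42
i=2: 9!=42
i=3: 46!=42
i=4: 42==42 found!

Found at 4, 5 comps


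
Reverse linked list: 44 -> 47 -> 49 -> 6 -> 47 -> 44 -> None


Step 1: curr=44, set curr.next=prev(None) | reversed so far: 44
Step 2: curr=47, set curr.next=prev(44) | reversed so far: 47 -> 44
Step 3: curr=49, set curr.next=prev(47) | reversed so far: 49 -> 47 -> 44
Step 4: curr=6, set curr.next=prev(49) | reversed so far: 6 -> 49 -> 47 -> 44
Step 5: curr=47, set curr.next=prev(6) | reversed so far: 47 -> 6 -> 49 -> 47 -> 44
Step 6: curr=44, set curr.next=prev(47) | reversed so far: 44 -> 47 -> 6 -> 49 -> 47 -> 44

44 -> 47 -> 6 -> 49 -> 47 -> 44 -> None


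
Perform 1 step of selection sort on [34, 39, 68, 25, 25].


Initial: [34, 39, 68, 25, 25]
Step 1: min=25 at 3
  Swap: [25, 39, 68, 34, 25]

After 1 step: [25, 39, 68, 34, 25]


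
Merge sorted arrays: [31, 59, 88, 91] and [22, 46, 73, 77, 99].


Take 22 from B
Take 31 from A
Take 46 from B
Take 59 from A
Take 73 from B
Take 77 from B
Take 88 from A
Take 91 from A

Merged: [22, 31, 46, 59, 73, 77, 88, 91, 99]


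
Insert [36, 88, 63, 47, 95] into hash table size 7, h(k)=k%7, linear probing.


Insert 36: h=1 -> slot 1
Insert 88: h=4 -> slot 4
Insert 63: h=0 -> slot 0
Insert 47: h=5 -> slot 5
Insert 95: h=4, 2 probes -> slot 6

Table: [63, 36, None, None, 88, 47, 95]


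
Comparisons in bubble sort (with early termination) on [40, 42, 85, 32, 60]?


Algorithm: bubble sort (with early termination)
Input: [40, 42, 85, 32, 60]
Sorted: [32, 40, 42, 60, 85]

10


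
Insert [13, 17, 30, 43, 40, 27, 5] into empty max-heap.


Insert 13: [13]
Insert 17: [17, 13]
Insert 30: [30, 13, 17]
Insert 43: [43, 30, 17, 13]
Insert 40: [43, 40, 17, 13, 30]
Insert 27: [43, 40, 27, 13, 30, 17]
Insert 5: [43, 40, 27, 13, 30, 17, 5]

Final heap: [43, 40, 27, 13, 30, 17, 5]


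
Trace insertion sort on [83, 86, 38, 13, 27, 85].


Initial: [83, 86, 38, 13, 27, 85]
Insert 86: [83, 86, 38, 13, 27, 85]
Insert 38: [38, 83, 86, 13, 27, 85]
Insert 13: [13, 38, 83, 86, 27, 85]
Insert 27: [13, 27, 38, 83, 86, 85]
Insert 85: [13, 27, 38, 83, 85, 86]

Sorted: [13, 27, 38, 83, 85, 86]


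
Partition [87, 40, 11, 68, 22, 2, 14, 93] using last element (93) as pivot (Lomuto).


Pivot: 93
  87 <= 93: advance i (no swap)
  40 <= 93: advance i (no swap)
  11 <= 93: advance i (no swap)
  68 <= 93: advance i (no swap)
  22 <= 93: advance i (no swap)
  2 <= 93: advance i (no swap)
  14 <= 93: advance i (no swap)
Place pivot at 7: [87, 40, 11, 68, 22, 2, 14, 93]

Partitioned: [87, 40, 11, 68, 22, 2, 14, 93]


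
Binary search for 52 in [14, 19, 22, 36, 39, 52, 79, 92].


Step 1: lo=0, hi=7, mid=3, val=36
Step 2: lo=4, hi=7, mid=5, val=52

Found at index 5


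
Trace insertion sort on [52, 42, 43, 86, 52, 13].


Initial: [52, 42, 43, 86, 52, 13]
Insert 42: [42, 52, 43, 86, 52, 13]
Insert 43: [42, 43, 52, 86, 52, 13]
Insert 86: [42, 43, 52, 86, 52, 13]
Insert 52: [42, 43, 52, 52, 86, 13]
Insert 13: [13, 42, 43, 52, 52, 86]

Sorted: [13, 42, 43, 52, 52, 86]


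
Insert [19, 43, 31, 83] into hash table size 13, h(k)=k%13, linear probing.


Insert 19: h=6 -> slot 6
Insert 43: h=4 -> slot 4
Insert 31: h=5 -> slot 5
Insert 83: h=5, 2 probes -> slot 7

Table: [None, None, None, None, 43, 31, 19, 83, None, None, None, None, None]


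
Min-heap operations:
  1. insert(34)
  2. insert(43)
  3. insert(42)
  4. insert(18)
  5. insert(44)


insert(34) -> [34]
insert(43) -> [34, 43]
insert(42) -> [34, 43, 42]
insert(18) -> [18, 34, 42, 43]
insert(44) -> [18, 34, 42, 43, 44]

Final heap: [18, 34, 42, 43, 44]


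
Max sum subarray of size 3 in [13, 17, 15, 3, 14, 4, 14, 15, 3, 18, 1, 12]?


[0:3]: 45
[1:4]: 35
[2:5]: 32
[3:6]: 21
[4:7]: 32
[5:8]: 33
[6:9]: 32
[7:10]: 36
[8:11]: 22
[9:12]: 31

Max: 45 at [0:3]


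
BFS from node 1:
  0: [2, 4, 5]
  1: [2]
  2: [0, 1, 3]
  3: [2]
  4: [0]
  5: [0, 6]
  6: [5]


Visit 1, enqueue [2]
Visit 2, enqueue [0, 3]
Visit 0, enqueue [4, 5]
Visit 3, enqueue []
Visit 4, enqueue []
Visit 5, enqueue [6]
Visit 6, enqueue []

BFS order: [1, 2, 0, 3, 4, 5, 6]


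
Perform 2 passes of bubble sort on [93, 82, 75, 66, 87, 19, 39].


Initial: [93, 82, 75, 66, 87, 19, 39]
Pass 1: [82, 75, 66, 87, 19, 39, 93] (6 swaps)
Pass 2: [75, 66, 82, 19, 39, 87, 93] (4 swaps)

After 2 passes: [75, 66, 82, 19, 39, 87, 93]


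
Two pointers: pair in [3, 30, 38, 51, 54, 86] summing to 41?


lo=0(3)+hi=5(86)=89
lo=0(3)+hi=4(54)=57
lo=0(3)+hi=3(51)=54
lo=0(3)+hi=2(38)=41

Yes: 3+38=41


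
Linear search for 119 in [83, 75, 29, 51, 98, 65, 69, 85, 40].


i=0: 83!=119
i=1: 75!=119
i=2: 29!=119
i=3: 51!=119
i=4: 98!=119
i=5: 65!=119
i=6: 69!=119
i=7: 85!=119
i=8: 40!=119

Not found, 9 comps


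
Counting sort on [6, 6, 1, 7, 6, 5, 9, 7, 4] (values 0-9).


Input: [6, 6, 1, 7, 6, 5, 9, 7, 4]
Counts: [0, 1, 0, 0, 1, 1, 3, 2, 0, 1]

Sorted: [1, 4, 5, 6, 6, 6, 7, 7, 9]


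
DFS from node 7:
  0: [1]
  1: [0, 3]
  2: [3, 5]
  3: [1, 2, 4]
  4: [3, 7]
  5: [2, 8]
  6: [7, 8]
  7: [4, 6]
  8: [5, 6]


Visit 7, push [6, 4]
Visit 4, push [3]
Visit 3, push [2, 1]
Visit 1, push [0]
Visit 0, push []
Visit 2, push [5]
Visit 5, push [8]
Visit 8, push [6]
Visit 6, push []

DFS order: [7, 4, 3, 1, 0, 2, 5, 8, 6]


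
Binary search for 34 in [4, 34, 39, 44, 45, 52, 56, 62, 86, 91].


Step 1: lo=0, hi=9, mid=4, val=45
Step 2: lo=0, hi=3, mid=1, val=34

Found at index 1


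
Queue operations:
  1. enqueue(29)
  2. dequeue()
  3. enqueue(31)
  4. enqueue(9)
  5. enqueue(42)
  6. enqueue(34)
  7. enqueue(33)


enqueue(29) -> [29]
dequeue()->29, []
enqueue(31) -> [31]
enqueue(9) -> [31, 9]
enqueue(42) -> [31, 9, 42]
enqueue(34) -> [31, 9, 42, 34]
enqueue(33) -> [31, 9, 42, 34, 33]

Final queue: [31, 9, 42, 34, 33]


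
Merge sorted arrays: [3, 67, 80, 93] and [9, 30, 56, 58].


Take 3 from A
Take 9 from B
Take 30 from B
Take 56 from B
Take 58 from B

Merged: [3, 9, 30, 56, 58, 67, 80, 93]


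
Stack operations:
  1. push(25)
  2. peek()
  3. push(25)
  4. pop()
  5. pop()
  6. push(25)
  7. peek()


push(25) -> [25]
peek()->25
push(25) -> [25, 25]
pop()->25, [25]
pop()->25, []
push(25) -> [25]
peek()->25

Final stack: [25]


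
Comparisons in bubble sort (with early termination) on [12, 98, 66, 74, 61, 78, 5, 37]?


Algorithm: bubble sort (with early termination)
Input: [12, 98, 66, 74, 61, 78, 5, 37]
Sorted: [5, 12, 37, 61, 66, 74, 78, 98]

28


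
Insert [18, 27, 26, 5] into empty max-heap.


Insert 18: [18]
Insert 27: [27, 18]
Insert 26: [27, 18, 26]
Insert 5: [27, 18, 26, 5]

Final heap: [27, 18, 26, 5]


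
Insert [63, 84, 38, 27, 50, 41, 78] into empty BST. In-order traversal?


Insert 63: root
Insert 84: R from 63
Insert 38: L from 63
Insert 27: L from 63 -> L from 38
Insert 50: L from 63 -> R from 38
Insert 41: L from 63 -> R from 38 -> L from 50
Insert 78: R from 63 -> L from 84

In-order: [27, 38, 41, 50, 63, 78, 84]


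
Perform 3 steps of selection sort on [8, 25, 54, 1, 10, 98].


Initial: [8, 25, 54, 1, 10, 98]
Step 1: min=1 at 3
  Swap: [1, 25, 54, 8, 10, 98]
Step 2: min=8 at 3
  Swap: [1, 8, 54, 25, 10, 98]
Step 3: min=10 at 4
  Swap: [1, 8, 10, 25, 54, 98]

After 3 steps: [1, 8, 10, 25, 54, 98]


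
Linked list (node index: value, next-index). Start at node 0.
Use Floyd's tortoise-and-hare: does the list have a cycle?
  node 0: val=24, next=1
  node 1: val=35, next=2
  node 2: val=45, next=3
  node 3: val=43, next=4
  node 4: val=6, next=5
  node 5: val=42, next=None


Floyd's tortoise (slow, +1) and hare (fast, +2):
  init: slow=0, fast=0
  step 1: slow=1, fast=2
  step 2: slow=2, fast=4
  step 3: fast 4->5->None, no cycle

Cycle: no


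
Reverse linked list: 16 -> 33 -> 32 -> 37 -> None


Step 1: curr=16, set curr.next=prev(None) | reversed so far: 16
Step 2: curr=33, set curr.next=prev(16) | reversed so far: 33 -> 16
Step 3: curr=32, set curr.next=prev(33) | reversed so far: 32 -> 33 -> 16
Step 4: curr=37, set curr.next=prev(32) | reversed so far: 37 -> 32 -> 33 -> 16

37 -> 32 -> 33 -> 16 -> None


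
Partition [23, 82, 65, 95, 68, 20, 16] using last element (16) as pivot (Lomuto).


Pivot: 16
Place pivot at 0: [16, 82, 65, 95, 68, 20, 23]

Partitioned: [16, 82, 65, 95, 68, 20, 23]


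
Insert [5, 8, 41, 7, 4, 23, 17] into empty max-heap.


Insert 5: [5]
Insert 8: [8, 5]
Insert 41: [41, 5, 8]
Insert 7: [41, 7, 8, 5]
Insert 4: [41, 7, 8, 5, 4]
Insert 23: [41, 7, 23, 5, 4, 8]
Insert 17: [41, 7, 23, 5, 4, 8, 17]

Final heap: [41, 7, 23, 5, 4, 8, 17]


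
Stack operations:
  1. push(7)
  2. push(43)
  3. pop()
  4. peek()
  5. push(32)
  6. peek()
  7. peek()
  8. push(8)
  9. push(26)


push(7) -> [7]
push(43) -> [7, 43]
pop()->43, [7]
peek()->7
push(32) -> [7, 32]
peek()->32
peek()->32
push(8) -> [7, 32, 8]
push(26) -> [7, 32, 8, 26]

Final stack: [7, 32, 8, 26]


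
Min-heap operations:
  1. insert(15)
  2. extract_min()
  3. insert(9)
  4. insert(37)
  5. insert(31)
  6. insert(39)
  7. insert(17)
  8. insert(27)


insert(15) -> [15]
extract_min()->15, []
insert(9) -> [9]
insert(37) -> [9, 37]
insert(31) -> [9, 37, 31]
insert(39) -> [9, 37, 31, 39]
insert(17) -> [9, 17, 31, 39, 37]
insert(27) -> [9, 17, 27, 39, 37, 31]

Final heap: [9, 17, 27, 39, 37, 31]


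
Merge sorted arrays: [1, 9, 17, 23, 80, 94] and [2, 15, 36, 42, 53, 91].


Take 1 from A
Take 2 from B
Take 9 from A
Take 15 from B
Take 17 from A
Take 23 from A
Take 36 from B
Take 42 from B
Take 53 from B
Take 80 from A
Take 91 from B

Merged: [1, 2, 9, 15, 17, 23, 36, 42, 53, 80, 91, 94]


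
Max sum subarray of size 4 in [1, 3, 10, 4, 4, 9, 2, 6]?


[0:4]: 18
[1:5]: 21
[2:6]: 27
[3:7]: 19
[4:8]: 21

Max: 27 at [2:6]


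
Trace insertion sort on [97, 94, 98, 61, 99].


Initial: [97, 94, 98, 61, 99]
Insert 94: [94, 97, 98, 61, 99]
Insert 98: [94, 97, 98, 61, 99]
Insert 61: [61, 94, 97, 98, 99]
Insert 99: [61, 94, 97, 98, 99]

Sorted: [61, 94, 97, 98, 99]


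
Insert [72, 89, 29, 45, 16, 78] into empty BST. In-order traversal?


Insert 72: root
Insert 89: R from 72
Insert 29: L from 72
Insert 45: L from 72 -> R from 29
Insert 16: L from 72 -> L from 29
Insert 78: R from 72 -> L from 89

In-order: [16, 29, 45, 72, 78, 89]


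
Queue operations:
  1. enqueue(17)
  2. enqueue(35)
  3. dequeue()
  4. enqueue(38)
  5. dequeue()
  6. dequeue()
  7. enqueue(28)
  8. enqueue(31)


enqueue(17) -> [17]
enqueue(35) -> [17, 35]
dequeue()->17, [35]
enqueue(38) -> [35, 38]
dequeue()->35, [38]
dequeue()->38, []
enqueue(28) -> [28]
enqueue(31) -> [28, 31]

Final queue: [28, 31]


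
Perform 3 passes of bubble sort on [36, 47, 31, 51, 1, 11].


Initial: [36, 47, 31, 51, 1, 11]
Pass 1: [36, 31, 47, 1, 11, 51] (3 swaps)
Pass 2: [31, 36, 1, 11, 47, 51] (3 swaps)
Pass 3: [31, 1, 11, 36, 47, 51] (2 swaps)

After 3 passes: [31, 1, 11, 36, 47, 51]


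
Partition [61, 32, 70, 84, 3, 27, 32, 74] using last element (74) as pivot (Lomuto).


Pivot: 74
  61 <= 74: advance i (no swap)
  32 <= 74: advance i (no swap)
  70 <= 74: advance i (no swap)
  3 <= 74: swap -> [61, 32, 70, 3, 84, 27, 32, 74]
  27 <= 74: swap -> [61, 32, 70, 3, 27, 84, 32, 74]
  32 <= 74: swap -> [61, 32, 70, 3, 27, 32, 84, 74]
Place pivot at 6: [61, 32, 70, 3, 27, 32, 74, 84]

Partitioned: [61, 32, 70, 3, 27, 32, 74, 84]
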